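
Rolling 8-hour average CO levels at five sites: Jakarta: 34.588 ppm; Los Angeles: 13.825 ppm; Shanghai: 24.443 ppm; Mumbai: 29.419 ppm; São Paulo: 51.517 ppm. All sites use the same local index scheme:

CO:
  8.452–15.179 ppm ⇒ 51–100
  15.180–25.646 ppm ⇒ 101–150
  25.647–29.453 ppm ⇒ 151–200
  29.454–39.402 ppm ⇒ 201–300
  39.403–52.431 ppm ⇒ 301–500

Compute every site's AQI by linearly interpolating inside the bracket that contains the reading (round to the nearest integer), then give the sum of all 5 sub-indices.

1172

Jakarta: 34.588 lies in 29.454–39.402, so I_lo=201, I_hi=300, C_lo=29.454, C_hi=39.402.
(300−201)/(39.402−29.454) × (34.588−29.454) + 201 = 99/9.948 × 5.134 + 201 ≈ 252.09 → 252.
Los Angeles 13.825: bracket 8.452–15.179 → index 51–100; slope 49/6.727, offset 5.373.
AQI = 51 + 49/6.727·5.373 ≈ 90.14 ⇒ 90.
Shanghai: 24.443 lies in 15.180–25.646, so I_lo=101, I_hi=150, C_lo=15.180, C_hi=25.646.
(150−101)/(25.646−15.180) × (24.443−15.180) + 101 = 49/10.466 × 9.263 + 101 ≈ 144.37 → 144.
Mumbai 29.419: bracket 25.647–29.453 → index 151–200; slope 49/3.806, offset 3.772.
AQI = 151 + 49/3.806·3.772 ≈ 199.56 ⇒ 200.
São Paulo 51.517: bracket 39.403–52.431 → index 301–500; slope 199/13.028, offset 12.114.
AQI = 301 + 199/13.028·12.114 ≈ 486.04 ⇒ 486.
AQIs: Jakarta=252, Los Angeles=90, Shanghai=144, Mumbai=200, São Paulo=486. Sum = 252 + 90 + 144 + 200 + 486 = 1172.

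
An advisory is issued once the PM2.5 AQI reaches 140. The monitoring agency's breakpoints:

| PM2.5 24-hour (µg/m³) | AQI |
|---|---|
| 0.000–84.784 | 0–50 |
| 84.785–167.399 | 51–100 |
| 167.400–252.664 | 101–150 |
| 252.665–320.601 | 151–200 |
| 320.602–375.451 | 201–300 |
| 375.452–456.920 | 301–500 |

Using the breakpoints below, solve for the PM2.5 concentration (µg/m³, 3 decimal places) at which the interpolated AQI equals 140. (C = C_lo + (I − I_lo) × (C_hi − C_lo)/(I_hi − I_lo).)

AQI 140 lies in the 101–150 band, which corresponds to 167.400–252.664 µg/m³.
C = 167.400 + (140−101)×(252.664−167.400)/(150−101) = 167.400 + 39×85.264/49 ≈ 235.26318 µg/m³ → 235.263 µg/m³ to 3 dp.

235.263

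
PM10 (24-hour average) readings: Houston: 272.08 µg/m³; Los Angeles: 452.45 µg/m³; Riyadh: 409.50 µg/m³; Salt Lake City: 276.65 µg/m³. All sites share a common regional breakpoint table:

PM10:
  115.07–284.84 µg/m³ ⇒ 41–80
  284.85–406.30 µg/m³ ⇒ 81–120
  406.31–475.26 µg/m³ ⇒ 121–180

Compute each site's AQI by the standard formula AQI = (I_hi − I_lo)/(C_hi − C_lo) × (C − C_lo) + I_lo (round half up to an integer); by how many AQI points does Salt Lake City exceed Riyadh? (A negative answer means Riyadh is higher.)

Houston: 272.08 lies in 115.07–284.84, so I_lo=41, I_hi=80, C_lo=115.07, C_hi=284.84.
(80−41)/(284.84−115.07) × (272.08−115.07) + 41 = 39/169.77 × 157.01 + 41 ≈ 77.07 → 77.
Los Angeles: row 406.31–475.26 (AQI 121–180). (180−121)·(452.45−406.31)/(475.26−406.31) + 121 = 59·46.14/68.95 + 121 ≈ 160.48 → 160.
Riyadh: 409.50 ∈ [406.31, 475.26] ↔ index [121, 180].
121 + (409.50−406.31)·(180−121)/(475.26−406.31) = 121 + 3.19·59/68.95 ≈ 123.73, so AQI = 124.
Salt Lake City: row 115.07–284.84 (AQI 41–80). (80−41)·(276.65−115.07)/(284.84−115.07) + 41 = 39·161.58/169.77 + 41 ≈ 78.12 → 78.
AQIs: Houston=77, Los Angeles=160, Riyadh=124, Salt Lake City=78. Salt Lake City (78) − Riyadh (124) = -46.

-46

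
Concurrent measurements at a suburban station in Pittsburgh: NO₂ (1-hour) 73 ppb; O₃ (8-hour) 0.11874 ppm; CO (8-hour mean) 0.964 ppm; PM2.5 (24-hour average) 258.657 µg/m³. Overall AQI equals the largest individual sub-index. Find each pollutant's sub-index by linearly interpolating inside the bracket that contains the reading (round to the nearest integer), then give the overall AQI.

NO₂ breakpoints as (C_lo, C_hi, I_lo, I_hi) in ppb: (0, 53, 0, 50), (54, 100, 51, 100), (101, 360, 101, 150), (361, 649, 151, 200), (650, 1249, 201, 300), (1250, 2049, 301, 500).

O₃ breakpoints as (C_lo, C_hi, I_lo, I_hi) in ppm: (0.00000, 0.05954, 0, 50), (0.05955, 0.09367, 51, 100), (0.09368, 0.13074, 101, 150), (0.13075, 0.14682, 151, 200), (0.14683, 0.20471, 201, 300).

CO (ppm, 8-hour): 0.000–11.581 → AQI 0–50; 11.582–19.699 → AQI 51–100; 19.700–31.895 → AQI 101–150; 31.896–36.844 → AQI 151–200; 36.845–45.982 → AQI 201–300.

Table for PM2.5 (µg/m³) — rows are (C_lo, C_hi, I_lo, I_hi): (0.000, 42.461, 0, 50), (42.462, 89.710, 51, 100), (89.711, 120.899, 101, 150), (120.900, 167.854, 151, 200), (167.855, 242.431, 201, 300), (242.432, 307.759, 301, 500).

NO₂: 73 lies in 54–100, so I_lo=51, I_hi=100, C_lo=54, C_hi=100.
(100−51)/(100−54) × (73−54) + 51 = 49/46 × 19 + 51 ≈ 71.24 → 71.
O₃ 0.11874: bracket 0.09368–0.13074 → index 101–150; slope 49/0.03706, offset 0.02506.
AQI = 101 + 49/0.03706·0.02506 ≈ 134.13 ⇒ 134.
CO: 0.964 ∈ [0.000, 11.581] ↔ index [0, 50].
0 + (0.964−0.000)·(50−0)/(11.581−0.000) = 0 + 0.964·50/11.581 ≈ 4.16, so AQI = 4.
PM2.5: 258.657 ∈ [242.432, 307.759] ↔ index [301, 500].
301 + (258.657−242.432)·(500−301)/(307.759−242.432) = 301 + 16.225·199/65.327 ≈ 350.42, so AQI = 350.
Sub-indices: NO₂→71, O₃→134, CO→4, PM2.5→350. Overall AQI = max = 350; dominant pollutant is PM2.5.
AQI 350: Hazardous.

350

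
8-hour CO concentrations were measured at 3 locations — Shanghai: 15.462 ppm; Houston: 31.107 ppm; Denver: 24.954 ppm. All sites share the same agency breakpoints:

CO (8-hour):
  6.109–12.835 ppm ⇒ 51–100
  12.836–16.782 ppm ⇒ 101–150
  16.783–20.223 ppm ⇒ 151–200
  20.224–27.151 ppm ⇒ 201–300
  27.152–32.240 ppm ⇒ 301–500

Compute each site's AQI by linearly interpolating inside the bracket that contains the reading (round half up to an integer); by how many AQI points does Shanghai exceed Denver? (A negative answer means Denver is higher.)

-135

Shanghai: row 12.836–16.782 (AQI 101–150). (150−101)·(15.462−12.836)/(16.782−12.836) + 101 = 49·2.626/3.946 + 101 ≈ 133.61 → 134.
Houston: 31.107 ∈ [27.152, 32.240] ↔ index [301, 500].
301 + (31.107−27.152)·(500−301)/(32.240−27.152) = 301 + 3.955·199/5.088 ≈ 455.69, so AQI = 456.
Denver 24.954: bracket 20.224–27.151 → index 201–300; slope 99/6.927, offset 4.730.
AQI = 201 + 99/6.927·4.730 ≈ 268.60 ⇒ 269.
AQIs: Shanghai=134, Houston=456, Denver=269. Shanghai (134) − Denver (269) = -135.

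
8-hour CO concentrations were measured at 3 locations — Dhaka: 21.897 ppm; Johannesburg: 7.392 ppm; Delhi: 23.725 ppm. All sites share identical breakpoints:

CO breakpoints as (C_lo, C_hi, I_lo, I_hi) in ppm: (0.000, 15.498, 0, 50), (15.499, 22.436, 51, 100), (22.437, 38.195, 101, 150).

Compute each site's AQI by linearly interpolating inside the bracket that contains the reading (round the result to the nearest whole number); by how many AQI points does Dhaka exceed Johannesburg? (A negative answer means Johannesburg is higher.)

72

Dhaka: 21.897 ∈ [15.499, 22.436] ↔ index [51, 100].
51 + (21.897−15.499)·(100−51)/(22.436−15.499) = 51 + 6.398·49/6.937 ≈ 96.19, so AQI = 96.
Johannesburg: 7.392 ∈ [0.000, 15.498] ↔ index [0, 50].
0 + (7.392−0.000)·(50−0)/(15.498−0.000) = 0 + 7.392·50/15.498 ≈ 23.85, so AQI = 24.
Delhi: 23.725 lies in 22.437–38.195, so I_lo=101, I_hi=150, C_lo=22.437, C_hi=38.195.
(150−101)/(38.195−22.437) × (23.725−22.437) + 101 = 49/15.758 × 1.288 + 101 ≈ 105.01 → 105.
AQIs: Dhaka=96, Johannesburg=24, Delhi=105. Dhaka (96) − Johannesburg (24) = 72.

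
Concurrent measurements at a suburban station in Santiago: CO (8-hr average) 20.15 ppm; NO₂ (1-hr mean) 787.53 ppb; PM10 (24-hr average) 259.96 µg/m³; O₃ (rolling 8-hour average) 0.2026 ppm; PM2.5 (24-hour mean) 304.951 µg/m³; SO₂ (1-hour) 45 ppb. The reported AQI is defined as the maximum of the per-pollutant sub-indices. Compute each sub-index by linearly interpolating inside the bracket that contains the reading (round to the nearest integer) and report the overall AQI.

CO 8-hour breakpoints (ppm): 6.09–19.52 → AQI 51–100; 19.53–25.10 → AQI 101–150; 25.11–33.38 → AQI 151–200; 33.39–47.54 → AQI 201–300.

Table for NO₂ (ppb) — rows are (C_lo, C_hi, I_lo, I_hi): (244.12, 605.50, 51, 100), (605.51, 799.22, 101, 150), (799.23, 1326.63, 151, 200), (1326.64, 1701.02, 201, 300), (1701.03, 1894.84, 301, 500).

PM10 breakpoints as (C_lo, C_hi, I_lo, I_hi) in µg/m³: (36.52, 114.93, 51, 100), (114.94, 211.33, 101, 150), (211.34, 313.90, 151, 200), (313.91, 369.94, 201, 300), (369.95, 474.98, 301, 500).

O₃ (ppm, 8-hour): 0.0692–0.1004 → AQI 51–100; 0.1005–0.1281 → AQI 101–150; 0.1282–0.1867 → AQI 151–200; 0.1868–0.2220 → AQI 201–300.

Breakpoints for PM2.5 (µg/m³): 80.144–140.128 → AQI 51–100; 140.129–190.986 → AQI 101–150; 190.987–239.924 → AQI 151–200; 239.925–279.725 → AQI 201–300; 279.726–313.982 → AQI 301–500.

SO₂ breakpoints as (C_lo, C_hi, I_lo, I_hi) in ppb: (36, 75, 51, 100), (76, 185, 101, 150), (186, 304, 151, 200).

448

CO: 20.15 lies in 19.53–25.10, so I_lo=101, I_hi=150, C_lo=19.53, C_hi=25.10.
(150−101)/(25.10−19.53) × (20.15−19.53) + 101 = 49/5.57 × 0.62 + 101 ≈ 106.45 → 106.
NO₂: row 605.51–799.22 (AQI 101–150). (150−101)·(787.53−605.51)/(799.22−605.51) + 101 = 49·182.02/193.71 + 101 ≈ 147.04 → 147.
PM10 259.96: bracket 211.34–313.90 → index 151–200; slope 49/102.56, offset 48.62.
AQI = 151 + 49/102.56·48.62 ≈ 174.23 ⇒ 174.
O₃: 0.2026 lies in 0.1868–0.2220, so I_lo=201, I_hi=300, C_lo=0.1868, C_hi=0.2220.
(300−201)/(0.2220−0.1868) × (0.2026−0.1868) + 201 = 99/0.0352 × 0.0158 + 201 ≈ 245.44 → 245.
PM2.5 304.951: bracket 279.726–313.982 → index 301–500; slope 199/34.256, offset 25.225.
AQI = 301 + 199/34.256·25.225 ≈ 447.54 ⇒ 448.
SO₂: 45 lies in 36–75, so I_lo=51, I_hi=100, C_lo=36, C_hi=75.
(100−51)/(75−36) × (45−36) + 51 = 49/39 × 9 + 51 ≈ 62.31 → 62.
Sub-indices: CO→106, NO₂→147, PM10→174, O₃→245, PM2.5→448, SO₂→62. Overall AQI = max = 448; dominant pollutant is PM2.5.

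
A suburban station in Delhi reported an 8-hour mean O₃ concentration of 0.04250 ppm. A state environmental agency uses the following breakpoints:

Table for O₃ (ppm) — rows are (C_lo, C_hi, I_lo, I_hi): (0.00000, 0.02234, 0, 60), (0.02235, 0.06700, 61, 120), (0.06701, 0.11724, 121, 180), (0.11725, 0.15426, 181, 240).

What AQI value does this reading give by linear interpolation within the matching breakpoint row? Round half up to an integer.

88

O₃: 0.04250 lies in 0.02235–0.06700, so I_lo=61, I_hi=120, C_lo=0.02235, C_hi=0.06700.
(120−61)/(0.06700−0.02235) × (0.04250−0.02235) + 61 = 59/0.04465 × 0.02015 + 61 ≈ 87.63 → 88.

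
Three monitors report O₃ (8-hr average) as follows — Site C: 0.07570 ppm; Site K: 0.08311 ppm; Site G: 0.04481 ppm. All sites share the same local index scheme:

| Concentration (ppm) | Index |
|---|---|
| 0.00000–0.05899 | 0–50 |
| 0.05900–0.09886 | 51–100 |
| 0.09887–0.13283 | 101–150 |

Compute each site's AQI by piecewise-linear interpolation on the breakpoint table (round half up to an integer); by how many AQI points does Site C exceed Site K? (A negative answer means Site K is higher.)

Site C 0.07570: bracket 0.05900–0.09886 → index 51–100; slope 49/0.03986, offset 0.01670.
AQI = 51 + 49/0.03986·0.01670 ≈ 71.53 ⇒ 72.
Site K: row 0.05900–0.09886 (AQI 51–100). (100−51)·(0.08311−0.05900)/(0.09886−0.05900) + 51 = 49·0.02411/0.03986 + 51 ≈ 80.64 → 81.
Site G 0.04481: bracket 0.00000–0.05899 → index 0–50; slope 50/0.05899, offset 0.04481.
AQI = 0 + 50/0.05899·0.04481 ≈ 37.98 ⇒ 38.
AQIs: Site C=72, Site K=81, Site G=38. Site C (72) − Site K (81) = -9.

-9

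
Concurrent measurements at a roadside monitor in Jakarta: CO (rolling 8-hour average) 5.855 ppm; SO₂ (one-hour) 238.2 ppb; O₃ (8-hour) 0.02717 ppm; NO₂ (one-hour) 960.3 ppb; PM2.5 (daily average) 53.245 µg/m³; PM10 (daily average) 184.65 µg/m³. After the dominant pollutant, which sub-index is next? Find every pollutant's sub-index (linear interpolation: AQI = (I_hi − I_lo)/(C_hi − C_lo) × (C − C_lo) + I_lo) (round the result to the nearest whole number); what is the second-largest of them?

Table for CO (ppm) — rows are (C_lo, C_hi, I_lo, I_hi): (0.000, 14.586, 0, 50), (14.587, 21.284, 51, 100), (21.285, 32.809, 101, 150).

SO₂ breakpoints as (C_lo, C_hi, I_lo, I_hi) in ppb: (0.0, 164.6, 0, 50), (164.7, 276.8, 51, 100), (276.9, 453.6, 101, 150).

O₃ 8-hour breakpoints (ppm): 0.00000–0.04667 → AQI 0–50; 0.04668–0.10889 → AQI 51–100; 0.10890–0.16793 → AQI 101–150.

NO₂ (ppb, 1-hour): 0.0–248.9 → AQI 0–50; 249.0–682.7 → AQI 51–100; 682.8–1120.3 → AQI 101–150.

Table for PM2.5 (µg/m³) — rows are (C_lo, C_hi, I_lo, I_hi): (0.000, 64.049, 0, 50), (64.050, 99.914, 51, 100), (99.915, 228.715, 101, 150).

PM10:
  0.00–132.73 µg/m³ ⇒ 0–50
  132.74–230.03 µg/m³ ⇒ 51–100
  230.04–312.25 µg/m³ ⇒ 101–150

83

CO: 5.855 ∈ [0.000, 14.586] ↔ index [0, 50].
0 + (5.855−0.000)·(50−0)/(14.586−0.000) = 0 + 5.855·50/14.586 ≈ 20.07, so AQI = 20.
SO₂: row 164.7–276.8 (AQI 51–100). (100−51)·(238.2−164.7)/(276.8−164.7) + 51 = 49·73.5/112.1 + 51 ≈ 83.13 → 83.
O₃: row 0.00000–0.04667 (AQI 0–50). (50−0)·(0.02717−0.00000)/(0.04667−0.00000) + 0 = 50·0.02717/0.04667 + 0 ≈ 29.11 → 29.
NO₂: 960.3 lies in 682.8–1120.3, so I_lo=101, I_hi=150, C_lo=682.8, C_hi=1120.3.
(150−101)/(1120.3−682.8) × (960.3−682.8) + 101 = 49/437.5 × 277.5 + 101 ≈ 132.08 → 132.
PM2.5: row 0.000–64.049 (AQI 0–50). (50−0)·(53.245−0.000)/(64.049−0.000) + 0 = 50·53.245/64.049 + 0 ≈ 41.57 → 42.
PM10 184.65: bracket 132.74–230.03 → index 51–100; slope 49/97.29, offset 51.91.
AQI = 51 + 49/97.29·51.91 ≈ 77.14 ⇒ 77.
Sub-indices: CO→20, SO₂→83, O₃→29, NO₂→132, PM2.5→42, PM10→77. Ranked high→low: 132, 83, 77, 42, 29, 20. Second-highest sub-index = 83.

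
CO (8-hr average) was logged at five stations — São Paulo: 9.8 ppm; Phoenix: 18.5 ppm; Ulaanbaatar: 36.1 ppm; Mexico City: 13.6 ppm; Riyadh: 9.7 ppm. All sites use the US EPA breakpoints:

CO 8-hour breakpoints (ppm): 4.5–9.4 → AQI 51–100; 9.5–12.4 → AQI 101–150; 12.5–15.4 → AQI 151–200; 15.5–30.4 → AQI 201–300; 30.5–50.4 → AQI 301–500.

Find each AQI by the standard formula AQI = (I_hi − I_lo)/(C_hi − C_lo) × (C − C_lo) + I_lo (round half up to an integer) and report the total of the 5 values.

São Paulo: 9.8 ∈ [9.5, 12.4] ↔ index [101, 150].
101 + (9.8−9.5)·(150−101)/(12.4−9.5) = 101 + 0.3·49/2.9 ≈ 106.07, so AQI = 106.
Phoenix: 18.5 ∈ [15.5, 30.4] ↔ index [201, 300].
201 + (18.5−15.5)·(300−201)/(30.4−15.5) = 201 + 3.0·99/14.9 ≈ 220.93, so AQI = 221.
Ulaanbaatar: 36.1 ∈ [30.5, 50.4] ↔ index [301, 500].
301 + (36.1−30.5)·(500−301)/(50.4−30.5) = 301 + 5.6·199/19.9 ≈ 357.00, so AQI = 357.
Mexico City: 13.6 ∈ [12.5, 15.4] ↔ index [151, 200].
151 + (13.6−12.5)·(200−151)/(15.4−12.5) = 151 + 1.1·49/2.9 ≈ 169.59, so AQI = 170.
Riyadh: 9.7 lies in 9.5–12.4, so I_lo=101, I_hi=150, C_lo=9.5, C_hi=12.4.
(150−101)/(12.4−9.5) × (9.7−9.5) + 101 = 49/2.9 × 0.2 + 101 ≈ 104.38 → 104.
AQIs: São Paulo=106, Phoenix=221, Ulaanbaatar=357, Mexico City=170, Riyadh=104. Sum = 106 + 221 + 357 + 170 + 104 = 958.

958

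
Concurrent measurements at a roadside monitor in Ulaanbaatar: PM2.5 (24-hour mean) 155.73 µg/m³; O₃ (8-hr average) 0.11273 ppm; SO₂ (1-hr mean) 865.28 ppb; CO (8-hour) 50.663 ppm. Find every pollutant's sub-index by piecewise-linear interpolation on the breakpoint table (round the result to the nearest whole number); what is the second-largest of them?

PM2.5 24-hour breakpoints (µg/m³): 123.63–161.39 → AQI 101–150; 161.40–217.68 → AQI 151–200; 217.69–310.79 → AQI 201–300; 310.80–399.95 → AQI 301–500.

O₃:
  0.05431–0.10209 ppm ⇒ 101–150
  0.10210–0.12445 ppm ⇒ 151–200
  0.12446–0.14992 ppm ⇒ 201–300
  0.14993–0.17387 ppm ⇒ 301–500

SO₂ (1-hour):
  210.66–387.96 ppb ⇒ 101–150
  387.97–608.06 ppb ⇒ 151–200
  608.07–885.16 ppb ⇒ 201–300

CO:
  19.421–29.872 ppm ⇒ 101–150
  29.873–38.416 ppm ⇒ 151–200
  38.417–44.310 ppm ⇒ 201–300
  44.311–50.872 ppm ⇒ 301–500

293

PM2.5: 155.73 lies in 123.63–161.39, so I_lo=101, I_hi=150, C_lo=123.63, C_hi=161.39.
(150−101)/(161.39−123.63) × (155.73−123.63) + 101 = 49/37.76 × 32.10 + 101 ≈ 142.66 → 143.
O₃: row 0.10210–0.12445 (AQI 151–200). (200−151)·(0.11273−0.10210)/(0.12445−0.10210) + 151 = 49·0.01063/0.02235 + 151 ≈ 174.31 → 174.
SO₂: 865.28 lies in 608.07–885.16, so I_lo=201, I_hi=300, C_lo=608.07, C_hi=885.16.
(300−201)/(885.16−608.07) × (865.28−608.07) + 201 = 99/277.09 × 257.21 + 201 ≈ 292.90 → 293.
CO 50.663: bracket 44.311–50.872 → index 301–500; slope 199/6.561, offset 6.352.
AQI = 301 + 199/6.561·6.352 ≈ 493.66 ⇒ 494.
Sub-indices: PM2.5→143, O₃→174, SO₂→293, CO→494. Ranked high→low: 494, 293, 174, 143. Second-highest sub-index = 293.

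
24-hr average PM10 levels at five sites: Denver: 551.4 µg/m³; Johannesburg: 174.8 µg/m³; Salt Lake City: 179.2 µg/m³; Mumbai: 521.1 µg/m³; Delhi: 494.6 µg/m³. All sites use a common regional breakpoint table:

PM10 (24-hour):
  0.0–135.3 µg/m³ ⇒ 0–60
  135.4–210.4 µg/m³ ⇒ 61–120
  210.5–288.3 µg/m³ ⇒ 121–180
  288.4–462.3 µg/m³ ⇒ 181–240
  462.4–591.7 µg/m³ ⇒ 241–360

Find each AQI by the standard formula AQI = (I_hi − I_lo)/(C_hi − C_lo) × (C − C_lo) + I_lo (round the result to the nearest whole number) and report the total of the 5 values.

Denver: 551.4 lies in 462.4–591.7, so I_lo=241, I_hi=360, C_lo=462.4, C_hi=591.7.
(360−241)/(591.7−462.4) × (551.4−462.4) + 241 = 119/129.3 × 89.0 + 241 ≈ 322.91 → 323.
Johannesburg: 174.8 ∈ [135.4, 210.4] ↔ index [61, 120].
61 + (174.8−135.4)·(120−61)/(210.4−135.4) = 61 + 39.4·59/75.0 ≈ 91.99, so AQI = 92.
Salt Lake City: row 135.4–210.4 (AQI 61–120). (120−61)·(179.2−135.4)/(210.4−135.4) + 61 = 59·43.8/75.0 + 61 ≈ 95.46 → 95.
Mumbai: 521.1 ∈ [462.4, 591.7] ↔ index [241, 360].
241 + (521.1−462.4)·(360−241)/(591.7−462.4) = 241 + 58.7·119/129.3 ≈ 295.02, so AQI = 295.
Delhi: row 462.4–591.7 (AQI 241–360). (360−241)·(494.6−462.4)/(591.7−462.4) + 241 = 119·32.2/129.3 + 241 ≈ 270.63 → 271.
AQIs: Denver=323, Johannesburg=92, Salt Lake City=95, Mumbai=295, Delhi=271. Sum = 323 + 92 + 95 + 295 + 271 = 1076.

1076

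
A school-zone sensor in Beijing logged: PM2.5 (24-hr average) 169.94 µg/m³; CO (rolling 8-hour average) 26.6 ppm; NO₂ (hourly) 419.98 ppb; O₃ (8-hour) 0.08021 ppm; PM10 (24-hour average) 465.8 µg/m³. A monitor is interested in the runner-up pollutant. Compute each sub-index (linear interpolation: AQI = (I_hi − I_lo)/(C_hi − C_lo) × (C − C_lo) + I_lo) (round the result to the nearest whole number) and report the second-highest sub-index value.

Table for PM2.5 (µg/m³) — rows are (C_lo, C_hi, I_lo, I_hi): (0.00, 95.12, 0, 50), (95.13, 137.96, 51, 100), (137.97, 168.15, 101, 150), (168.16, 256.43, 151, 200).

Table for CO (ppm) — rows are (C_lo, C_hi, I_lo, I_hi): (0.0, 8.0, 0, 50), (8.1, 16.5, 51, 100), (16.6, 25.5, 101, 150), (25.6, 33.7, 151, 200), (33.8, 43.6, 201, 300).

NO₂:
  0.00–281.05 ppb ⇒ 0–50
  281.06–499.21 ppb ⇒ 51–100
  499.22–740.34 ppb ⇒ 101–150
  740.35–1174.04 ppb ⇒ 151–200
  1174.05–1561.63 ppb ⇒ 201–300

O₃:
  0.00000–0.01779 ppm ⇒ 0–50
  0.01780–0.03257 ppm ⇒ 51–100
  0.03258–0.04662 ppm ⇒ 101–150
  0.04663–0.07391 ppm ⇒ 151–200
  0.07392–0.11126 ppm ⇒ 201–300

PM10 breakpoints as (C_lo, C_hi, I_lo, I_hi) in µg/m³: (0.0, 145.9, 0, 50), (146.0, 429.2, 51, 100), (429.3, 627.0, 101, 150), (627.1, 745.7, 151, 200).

157

PM2.5 169.94: bracket 168.16–256.43 → index 151–200; slope 49/88.27, offset 1.78.
AQI = 151 + 49/88.27·1.78 ≈ 151.99 ⇒ 152.
CO 26.6: bracket 25.6–33.7 → index 151–200; slope 49/8.1, offset 1.0.
AQI = 151 + 49/8.1·1.0 ≈ 157.05 ⇒ 157.
NO₂: 419.98 ∈ [281.06, 499.21] ↔ index [51, 100].
51 + (419.98−281.06)·(100−51)/(499.21−281.06) = 51 + 138.92·49/218.15 ≈ 82.20, so AQI = 82.
O₃: row 0.07392–0.11126 (AQI 201–300). (300−201)·(0.08021−0.07392)/(0.11126−0.07392) + 201 = 99·0.00629/0.03734 + 201 ≈ 217.68 → 218.
PM10: 465.8 ∈ [429.3, 627.0] ↔ index [101, 150].
101 + (465.8−429.3)·(150−101)/(627.0−429.3) = 101 + 36.5·49/197.7 ≈ 110.05, so AQI = 110.
Sub-indices: PM2.5→152, CO→157, NO₂→82, O₃→218, PM10→110. Ranked high→low: 218, 157, 152, 110, 82. Second-highest sub-index = 157.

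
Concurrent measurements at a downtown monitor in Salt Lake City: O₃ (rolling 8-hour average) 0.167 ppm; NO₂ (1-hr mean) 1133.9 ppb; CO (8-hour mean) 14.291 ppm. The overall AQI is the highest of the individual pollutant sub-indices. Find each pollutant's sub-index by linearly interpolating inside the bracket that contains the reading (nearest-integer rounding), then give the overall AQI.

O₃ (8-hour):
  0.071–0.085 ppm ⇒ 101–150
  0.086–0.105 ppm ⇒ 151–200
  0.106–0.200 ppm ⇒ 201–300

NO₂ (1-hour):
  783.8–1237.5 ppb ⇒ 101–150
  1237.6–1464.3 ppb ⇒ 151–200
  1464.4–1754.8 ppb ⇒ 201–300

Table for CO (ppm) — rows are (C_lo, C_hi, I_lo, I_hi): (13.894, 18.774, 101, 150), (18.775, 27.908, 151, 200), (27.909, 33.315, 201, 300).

O₃: row 0.106–0.200 (AQI 201–300). (300−201)·(0.167−0.106)/(0.200−0.106) + 201 = 99·0.061/0.094 + 201 ≈ 265.24 → 265.
NO₂: 1133.9 lies in 783.8–1237.5, so I_lo=101, I_hi=150, C_lo=783.8, C_hi=1237.5.
(150−101)/(1237.5−783.8) × (1133.9−783.8) + 101 = 49/453.7 × 350.1 + 101 ≈ 138.81 → 139.
CO: row 13.894–18.774 (AQI 101–150). (150−101)·(14.291−13.894)/(18.774−13.894) + 101 = 49·0.397/4.880 + 101 ≈ 104.99 → 105.
Sub-indices: O₃→265, NO₂→139, CO→105. Overall AQI = max = 265; dominant pollutant is O₃.

265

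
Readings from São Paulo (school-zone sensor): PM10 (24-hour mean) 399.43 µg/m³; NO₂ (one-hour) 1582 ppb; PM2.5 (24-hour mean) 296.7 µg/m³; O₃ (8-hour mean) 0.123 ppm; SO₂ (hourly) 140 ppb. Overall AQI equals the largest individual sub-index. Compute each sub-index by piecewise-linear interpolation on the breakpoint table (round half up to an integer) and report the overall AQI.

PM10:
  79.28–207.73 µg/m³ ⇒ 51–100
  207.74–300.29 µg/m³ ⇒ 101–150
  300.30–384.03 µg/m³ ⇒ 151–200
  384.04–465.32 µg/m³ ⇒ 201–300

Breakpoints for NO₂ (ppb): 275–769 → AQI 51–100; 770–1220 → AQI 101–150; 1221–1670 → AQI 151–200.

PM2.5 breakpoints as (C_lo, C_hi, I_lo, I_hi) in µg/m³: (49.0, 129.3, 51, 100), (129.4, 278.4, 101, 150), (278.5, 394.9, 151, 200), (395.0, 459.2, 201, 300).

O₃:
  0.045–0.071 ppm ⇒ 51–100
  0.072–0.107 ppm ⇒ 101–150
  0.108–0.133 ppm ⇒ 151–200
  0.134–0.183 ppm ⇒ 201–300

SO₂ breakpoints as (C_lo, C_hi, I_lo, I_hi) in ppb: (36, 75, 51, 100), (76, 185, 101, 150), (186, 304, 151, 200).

PM10: 399.43 ∈ [384.04, 465.32] ↔ index [201, 300].
201 + (399.43−384.04)·(300−201)/(465.32−384.04) = 201 + 15.39·99/81.28 ≈ 219.75, so AQI = 220.
NO₂: row 1221–1670 (AQI 151–200). (200−151)·(1582−1221)/(1670−1221) + 151 = 49·361/449 + 151 ≈ 190.40 → 190.
PM2.5: 296.7 ∈ [278.5, 394.9] ↔ index [151, 200].
151 + (296.7−278.5)·(200−151)/(394.9−278.5) = 151 + 18.2·49/116.4 ≈ 158.66, so AQI = 159.
O₃: 0.123 lies in 0.108–0.133, so I_lo=151, I_hi=200, C_lo=0.108, C_hi=0.133.
(200−151)/(0.133−0.108) × (0.123−0.108) + 151 = 49/0.025 × 0.015 + 151 ≈ 180.40 → 180.
SO₂ 140: bracket 76–185 → index 101–150; slope 49/109, offset 64.
AQI = 101 + 49/109·64 ≈ 129.77 ⇒ 130.
Sub-indices: PM10→220, NO₂→190, PM2.5→159, O₃→180, SO₂→130. Overall AQI = max = 220; dominant pollutant is PM10.

220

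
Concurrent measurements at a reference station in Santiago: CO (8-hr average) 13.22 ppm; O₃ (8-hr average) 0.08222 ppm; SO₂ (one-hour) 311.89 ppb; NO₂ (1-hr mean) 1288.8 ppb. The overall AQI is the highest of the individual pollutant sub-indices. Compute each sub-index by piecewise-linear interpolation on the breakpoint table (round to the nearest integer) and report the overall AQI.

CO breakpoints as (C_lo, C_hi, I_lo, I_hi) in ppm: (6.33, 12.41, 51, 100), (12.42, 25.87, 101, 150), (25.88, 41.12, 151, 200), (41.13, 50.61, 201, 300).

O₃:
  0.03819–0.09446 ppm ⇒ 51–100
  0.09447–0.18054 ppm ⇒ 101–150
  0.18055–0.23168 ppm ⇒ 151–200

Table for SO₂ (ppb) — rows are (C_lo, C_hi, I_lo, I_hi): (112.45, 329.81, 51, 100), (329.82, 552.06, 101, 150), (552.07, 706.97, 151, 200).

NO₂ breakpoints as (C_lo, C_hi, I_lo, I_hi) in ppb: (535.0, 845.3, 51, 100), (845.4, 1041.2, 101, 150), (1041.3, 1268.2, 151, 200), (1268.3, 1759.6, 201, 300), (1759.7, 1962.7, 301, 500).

205

CO: 13.22 lies in 12.42–25.87, so I_lo=101, I_hi=150, C_lo=12.42, C_hi=25.87.
(150−101)/(25.87−12.42) × (13.22−12.42) + 101 = 49/13.45 × 0.80 + 101 ≈ 103.91 → 104.
O₃: 0.08222 lies in 0.03819–0.09446, so I_lo=51, I_hi=100, C_lo=0.03819, C_hi=0.09446.
(100−51)/(0.09446−0.03819) × (0.08222−0.03819) + 51 = 49/0.05627 × 0.04403 + 51 ≈ 89.34 → 89.
SO₂: 311.89 lies in 112.45–329.81, so I_lo=51, I_hi=100, C_lo=112.45, C_hi=329.81.
(100−51)/(329.81−112.45) × (311.89−112.45) + 51 = 49/217.36 × 199.44 + 51 ≈ 95.96 → 96.
NO₂: 1288.8 lies in 1268.3–1759.6, so I_lo=201, I_hi=300, C_lo=1268.3, C_hi=1759.6.
(300−201)/(1759.6−1268.3) × (1288.8−1268.3) + 201 = 99/491.3 × 20.5 + 201 ≈ 205.13 → 205.
Sub-indices: CO→104, O₃→89, SO₂→96, NO₂→205. Overall AQI = max = 205; dominant pollutant is NO₂.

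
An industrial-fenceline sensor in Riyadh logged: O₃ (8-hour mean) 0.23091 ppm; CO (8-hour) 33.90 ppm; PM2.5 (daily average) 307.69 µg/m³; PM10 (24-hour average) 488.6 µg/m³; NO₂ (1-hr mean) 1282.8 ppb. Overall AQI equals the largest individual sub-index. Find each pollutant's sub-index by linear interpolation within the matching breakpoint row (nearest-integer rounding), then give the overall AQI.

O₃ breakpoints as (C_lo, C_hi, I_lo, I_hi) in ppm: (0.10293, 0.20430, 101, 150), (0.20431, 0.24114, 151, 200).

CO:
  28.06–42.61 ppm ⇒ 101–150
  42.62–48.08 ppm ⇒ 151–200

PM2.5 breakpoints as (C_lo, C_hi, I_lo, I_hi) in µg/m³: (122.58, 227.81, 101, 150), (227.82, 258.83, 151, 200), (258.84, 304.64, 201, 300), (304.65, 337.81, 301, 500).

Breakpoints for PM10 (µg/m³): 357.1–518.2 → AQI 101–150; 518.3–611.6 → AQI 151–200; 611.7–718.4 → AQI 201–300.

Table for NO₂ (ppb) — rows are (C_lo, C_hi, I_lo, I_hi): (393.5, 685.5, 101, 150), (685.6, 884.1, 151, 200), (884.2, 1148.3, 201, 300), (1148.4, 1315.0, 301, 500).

O₃: row 0.20431–0.24114 (AQI 151–200). (200−151)·(0.23091−0.20431)/(0.24114−0.20431) + 151 = 49·0.02660/0.03683 + 151 ≈ 186.39 → 186.
CO 33.90: bracket 28.06–42.61 → index 101–150; slope 49/14.55, offset 5.84.
AQI = 101 + 49/14.55·5.84 ≈ 120.67 ⇒ 121.
PM2.5: 307.69 ∈ [304.65, 337.81] ↔ index [301, 500].
301 + (307.69−304.65)·(500−301)/(337.81−304.65) = 301 + 3.04·199/33.16 ≈ 319.24, so AQI = 319.
PM10: 488.6 lies in 357.1–518.2, so I_lo=101, I_hi=150, C_lo=357.1, C_hi=518.2.
(150−101)/(518.2−357.1) × (488.6−357.1) + 101 = 49/161.1 × 131.5 + 101 ≈ 141.00 → 141.
NO₂: 1282.8 lies in 1148.4–1315.0, so I_lo=301, I_hi=500, C_lo=1148.4, C_hi=1315.0.
(500−301)/(1315.0−1148.4) × (1282.8−1148.4) + 301 = 199/166.6 × 134.4 + 301 ≈ 461.54 → 462.
Sub-indices: O₃→186, CO→121, PM2.5→319, PM10→141, NO₂→462. Overall AQI = max = 462; dominant pollutant is NO₂.

462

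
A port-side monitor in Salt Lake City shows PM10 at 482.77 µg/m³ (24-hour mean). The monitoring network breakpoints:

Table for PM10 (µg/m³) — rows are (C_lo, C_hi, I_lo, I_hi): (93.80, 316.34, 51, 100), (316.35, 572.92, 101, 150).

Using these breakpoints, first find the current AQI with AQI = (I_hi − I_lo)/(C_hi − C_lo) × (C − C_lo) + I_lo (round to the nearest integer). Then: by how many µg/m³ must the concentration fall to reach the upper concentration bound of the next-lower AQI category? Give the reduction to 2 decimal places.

PM10: row 316.35–572.92 (AQI 101–150). (150−101)·(482.77−316.35)/(572.92−316.35) + 101 = 49·166.42/256.57 + 101 ≈ 132.78 → 133.
Current AQI 133 is in the Unhealthy for Sensitive Groups range (101–150). The next-lower category tops out at AQI 100, whose upper concentration bound is 316.34 µg/m³.
Reduction needed = 482.77 − 316.34 = 166.43 µg/m³.

166.43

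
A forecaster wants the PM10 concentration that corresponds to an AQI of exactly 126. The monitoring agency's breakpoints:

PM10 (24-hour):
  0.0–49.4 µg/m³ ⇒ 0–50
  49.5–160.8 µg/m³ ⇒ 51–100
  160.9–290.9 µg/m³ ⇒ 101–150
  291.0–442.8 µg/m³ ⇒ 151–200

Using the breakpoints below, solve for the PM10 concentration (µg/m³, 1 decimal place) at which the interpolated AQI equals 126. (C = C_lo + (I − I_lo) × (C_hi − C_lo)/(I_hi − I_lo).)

227.2

AQI 126 lies in the 101–150 band, which corresponds to 160.9–290.9 µg/m³.
C = 160.9 + (126−101)×(290.9−160.9)/(150−101) = 160.9 + 25×130.0/49 ≈ 227.227 µg/m³ → 227.2 µg/m³ to 1 dp.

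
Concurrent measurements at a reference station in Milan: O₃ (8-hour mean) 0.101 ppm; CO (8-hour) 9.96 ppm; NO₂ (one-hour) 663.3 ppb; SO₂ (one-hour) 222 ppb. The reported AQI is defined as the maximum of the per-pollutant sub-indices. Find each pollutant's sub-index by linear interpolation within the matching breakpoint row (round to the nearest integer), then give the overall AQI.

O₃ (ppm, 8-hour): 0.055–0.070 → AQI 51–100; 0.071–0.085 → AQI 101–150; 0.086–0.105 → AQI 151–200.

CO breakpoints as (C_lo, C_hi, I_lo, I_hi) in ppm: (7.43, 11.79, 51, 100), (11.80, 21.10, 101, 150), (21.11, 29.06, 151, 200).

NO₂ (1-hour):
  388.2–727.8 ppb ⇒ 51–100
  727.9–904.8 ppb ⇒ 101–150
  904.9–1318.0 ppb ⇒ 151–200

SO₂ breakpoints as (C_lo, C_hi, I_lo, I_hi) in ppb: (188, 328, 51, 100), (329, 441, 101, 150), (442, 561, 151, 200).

O₃: row 0.086–0.105 (AQI 151–200). (200−151)·(0.101−0.086)/(0.105−0.086) + 151 = 49·0.015/0.019 + 151 ≈ 189.68 → 190.
CO 9.96: bracket 7.43–11.79 → index 51–100; slope 49/4.36, offset 2.53.
AQI = 51 + 49/4.36·2.53 ≈ 79.43 ⇒ 79.
NO₂ 663.3: bracket 388.2–727.8 → index 51–100; slope 49/339.6, offset 275.1.
AQI = 51 + 49/339.6·275.1 ≈ 90.69 ⇒ 91.
SO₂: row 188–328 (AQI 51–100). (100−51)·(222−188)/(328−188) + 51 = 49·34/140 + 51 ≈ 62.90 → 63.
Sub-indices: O₃→190, CO→79, NO₂→91, SO₂→63. Overall AQI = max = 190; dominant pollutant is O₃.

190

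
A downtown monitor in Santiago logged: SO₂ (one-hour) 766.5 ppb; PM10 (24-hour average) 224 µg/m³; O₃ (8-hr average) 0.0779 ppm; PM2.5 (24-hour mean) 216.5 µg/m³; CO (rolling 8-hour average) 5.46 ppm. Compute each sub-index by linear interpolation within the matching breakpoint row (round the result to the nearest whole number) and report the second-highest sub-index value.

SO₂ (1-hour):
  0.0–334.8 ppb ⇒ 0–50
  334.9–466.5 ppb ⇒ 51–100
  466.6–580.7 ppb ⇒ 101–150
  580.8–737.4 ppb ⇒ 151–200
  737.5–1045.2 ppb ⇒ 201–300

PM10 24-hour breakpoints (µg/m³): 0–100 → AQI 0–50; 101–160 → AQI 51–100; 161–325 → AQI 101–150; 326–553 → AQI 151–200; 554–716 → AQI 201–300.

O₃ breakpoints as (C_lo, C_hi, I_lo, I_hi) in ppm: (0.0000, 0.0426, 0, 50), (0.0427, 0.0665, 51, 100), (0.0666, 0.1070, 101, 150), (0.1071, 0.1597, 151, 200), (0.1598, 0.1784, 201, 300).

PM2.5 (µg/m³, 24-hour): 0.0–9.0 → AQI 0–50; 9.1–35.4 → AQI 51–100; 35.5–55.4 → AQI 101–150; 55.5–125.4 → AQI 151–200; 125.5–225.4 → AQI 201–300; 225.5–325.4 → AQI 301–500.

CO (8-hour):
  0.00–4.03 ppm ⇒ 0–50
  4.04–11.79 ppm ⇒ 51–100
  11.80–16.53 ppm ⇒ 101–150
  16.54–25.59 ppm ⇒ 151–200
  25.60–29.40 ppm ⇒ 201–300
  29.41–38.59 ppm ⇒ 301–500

SO₂: 766.5 ∈ [737.5, 1045.2] ↔ index [201, 300].
201 + (766.5−737.5)·(300−201)/(1045.2−737.5) = 201 + 29.0·99/307.7 ≈ 210.33, so AQI = 210.
PM10: row 161–325 (AQI 101–150). (150−101)·(224−161)/(325−161) + 101 = 49·63/164 + 101 ≈ 119.82 → 120.
O₃: row 0.0666–0.1070 (AQI 101–150). (150−101)·(0.0779−0.0666)/(0.1070−0.0666) + 101 = 49·0.0113/0.0404 + 101 ≈ 114.71 → 115.
PM2.5 216.5: bracket 125.5–225.4 → index 201–300; slope 99/99.9, offset 91.0.
AQI = 201 + 99/99.9·91.0 ≈ 291.18 ⇒ 291.
CO: 5.46 lies in 4.04–11.79, so I_lo=51, I_hi=100, C_lo=4.04, C_hi=11.79.
(100−51)/(11.79−4.04) × (5.46−4.04) + 51 = 49/7.75 × 1.42 + 51 ≈ 59.98 → 60.
Sub-indices: SO₂→210, PM10→120, O₃→115, PM2.5→291, CO→60. Ranked high→low: 291, 210, 120, 115, 60. Second-highest sub-index = 210.

210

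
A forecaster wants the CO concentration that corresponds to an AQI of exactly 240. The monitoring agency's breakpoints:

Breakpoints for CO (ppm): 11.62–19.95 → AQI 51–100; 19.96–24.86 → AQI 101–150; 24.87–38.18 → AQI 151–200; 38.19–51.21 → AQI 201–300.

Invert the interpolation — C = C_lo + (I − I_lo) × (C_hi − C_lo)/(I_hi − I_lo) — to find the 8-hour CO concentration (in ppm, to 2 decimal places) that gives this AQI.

AQI 240 lies in the 201–300 band, which corresponds to 38.19–51.21 ppm.
C = 38.19 + (240−201)×(51.21−38.19)/(300−201) = 38.19 + 39×13.02/99 ≈ 43.3191 ppm → 43.32 ppm to 2 dp.

43.32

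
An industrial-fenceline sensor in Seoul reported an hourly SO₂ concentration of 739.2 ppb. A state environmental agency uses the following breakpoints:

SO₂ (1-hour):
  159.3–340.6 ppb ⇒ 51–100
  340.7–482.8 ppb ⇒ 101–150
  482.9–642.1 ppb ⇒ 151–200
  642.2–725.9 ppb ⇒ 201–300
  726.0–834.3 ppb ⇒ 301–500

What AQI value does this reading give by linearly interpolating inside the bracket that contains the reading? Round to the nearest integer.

325

SO₂ 739.2: bracket 726.0–834.3 → index 301–500; slope 199/108.3, offset 13.2.
AQI = 301 + 199/108.3·13.2 ≈ 325.25 ⇒ 325.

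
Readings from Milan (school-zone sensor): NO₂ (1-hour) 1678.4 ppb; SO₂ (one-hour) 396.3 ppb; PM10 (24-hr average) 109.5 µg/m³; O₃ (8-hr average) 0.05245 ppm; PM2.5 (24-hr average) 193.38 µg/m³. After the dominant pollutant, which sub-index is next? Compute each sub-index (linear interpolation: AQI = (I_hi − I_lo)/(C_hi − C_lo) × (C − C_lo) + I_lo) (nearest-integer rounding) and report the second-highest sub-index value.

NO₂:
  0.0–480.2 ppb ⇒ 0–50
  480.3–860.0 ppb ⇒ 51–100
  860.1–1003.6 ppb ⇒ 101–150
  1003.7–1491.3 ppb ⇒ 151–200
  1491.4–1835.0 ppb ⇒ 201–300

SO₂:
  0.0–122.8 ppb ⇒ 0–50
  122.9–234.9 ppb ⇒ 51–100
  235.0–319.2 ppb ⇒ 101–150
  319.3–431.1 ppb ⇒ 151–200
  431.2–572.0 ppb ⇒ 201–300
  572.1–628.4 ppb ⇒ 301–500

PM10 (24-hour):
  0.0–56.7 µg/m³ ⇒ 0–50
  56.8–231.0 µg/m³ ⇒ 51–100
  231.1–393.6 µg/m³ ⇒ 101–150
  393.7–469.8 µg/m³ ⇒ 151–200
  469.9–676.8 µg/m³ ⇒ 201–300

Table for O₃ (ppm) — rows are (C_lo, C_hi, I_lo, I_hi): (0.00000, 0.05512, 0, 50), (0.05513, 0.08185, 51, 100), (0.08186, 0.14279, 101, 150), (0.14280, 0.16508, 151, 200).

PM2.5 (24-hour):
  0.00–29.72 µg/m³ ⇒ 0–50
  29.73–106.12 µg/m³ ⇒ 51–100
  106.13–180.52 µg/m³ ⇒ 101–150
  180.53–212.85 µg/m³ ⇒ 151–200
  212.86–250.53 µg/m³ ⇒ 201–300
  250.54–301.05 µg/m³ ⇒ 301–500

185

NO₂: 1678.4 ∈ [1491.4, 1835.0] ↔ index [201, 300].
201 + (1678.4−1491.4)·(300−201)/(1835.0−1491.4) = 201 + 187.0·99/343.6 ≈ 254.88, so AQI = 255.
SO₂: 396.3 ∈ [319.3, 431.1] ↔ index [151, 200].
151 + (396.3−319.3)·(200−151)/(431.1−319.3) = 151 + 77.0·49/111.8 ≈ 184.75, so AQI = 185.
PM10: 109.5 ∈ [56.8, 231.0] ↔ index [51, 100].
51 + (109.5−56.8)·(100−51)/(231.0−56.8) = 51 + 52.7·49/174.2 ≈ 65.82, so AQI = 66.
O₃ 0.05245: bracket 0.00000–0.05512 → index 0–50; slope 50/0.05512, offset 0.05245.
AQI = 0 + 50/0.05512·0.05245 ≈ 47.58 ⇒ 48.
PM2.5: 193.38 ∈ [180.53, 212.85] ↔ index [151, 200].
151 + (193.38−180.53)·(200−151)/(212.85−180.53) = 151 + 12.85·49/32.32 ≈ 170.48, so AQI = 170.
Sub-indices: NO₂→255, SO₂→185, PM10→66, O₃→48, PM2.5→170. Ranked high→low: 255, 185, 170, 66, 48. Second-highest sub-index = 185.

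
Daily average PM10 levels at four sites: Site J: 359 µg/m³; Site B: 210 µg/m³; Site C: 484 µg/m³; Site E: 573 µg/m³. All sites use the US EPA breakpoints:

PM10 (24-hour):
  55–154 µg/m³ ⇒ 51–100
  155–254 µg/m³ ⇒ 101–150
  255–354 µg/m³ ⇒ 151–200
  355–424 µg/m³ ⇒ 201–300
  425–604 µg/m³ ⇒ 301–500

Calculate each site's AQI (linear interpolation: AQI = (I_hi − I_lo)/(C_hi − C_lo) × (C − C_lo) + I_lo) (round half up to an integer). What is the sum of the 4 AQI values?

Site J 359: bracket 355–424 → index 201–300; slope 99/69, offset 4.
AQI = 201 + 99/69·4 ≈ 206.74 ⇒ 207.
Site B 210: bracket 155–254 → index 101–150; slope 49/99, offset 55.
AQI = 101 + 49/99·55 ≈ 128.22 ⇒ 128.
Site C: 484 lies in 425–604, so I_lo=301, I_hi=500, C_lo=425, C_hi=604.
(500−301)/(604−425) × (484−425) + 301 = 199/179 × 59 + 301 ≈ 366.59 → 367.
Site E: 573 lies in 425–604, so I_lo=301, I_hi=500, C_lo=425, C_hi=604.
(500−301)/(604−425) × (573−425) + 301 = 199/179 × 148 + 301 ≈ 465.54 → 466.
AQIs: Site J=207, Site B=128, Site C=367, Site E=466. Sum = 207 + 128 + 367 + 466 = 1168.

1168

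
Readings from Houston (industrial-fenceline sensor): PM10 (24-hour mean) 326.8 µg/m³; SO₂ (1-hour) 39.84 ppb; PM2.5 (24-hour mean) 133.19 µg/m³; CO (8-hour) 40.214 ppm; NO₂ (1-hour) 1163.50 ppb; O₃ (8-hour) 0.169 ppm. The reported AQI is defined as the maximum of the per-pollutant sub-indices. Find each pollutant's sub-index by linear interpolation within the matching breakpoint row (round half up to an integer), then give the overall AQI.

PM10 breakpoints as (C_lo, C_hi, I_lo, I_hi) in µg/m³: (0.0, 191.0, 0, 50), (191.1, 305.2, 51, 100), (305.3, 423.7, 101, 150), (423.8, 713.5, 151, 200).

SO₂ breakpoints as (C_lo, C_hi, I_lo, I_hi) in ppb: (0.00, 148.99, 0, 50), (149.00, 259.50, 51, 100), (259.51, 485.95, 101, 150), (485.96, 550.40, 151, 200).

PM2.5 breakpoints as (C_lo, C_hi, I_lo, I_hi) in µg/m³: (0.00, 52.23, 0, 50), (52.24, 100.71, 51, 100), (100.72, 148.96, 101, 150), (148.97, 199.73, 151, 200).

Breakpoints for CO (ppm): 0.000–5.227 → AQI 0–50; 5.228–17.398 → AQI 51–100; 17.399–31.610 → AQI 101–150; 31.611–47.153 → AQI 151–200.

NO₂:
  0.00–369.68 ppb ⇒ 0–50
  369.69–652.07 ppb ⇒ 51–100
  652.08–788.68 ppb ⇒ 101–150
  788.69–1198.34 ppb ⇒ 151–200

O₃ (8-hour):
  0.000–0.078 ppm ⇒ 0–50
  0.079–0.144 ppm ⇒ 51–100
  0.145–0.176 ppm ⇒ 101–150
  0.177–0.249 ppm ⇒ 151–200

196

PM10 326.8: bracket 305.3–423.7 → index 101–150; slope 49/118.4, offset 21.5.
AQI = 101 + 49/118.4·21.5 ≈ 109.90 ⇒ 110.
SO₂: 39.84 lies in 0.00–148.99, so I_lo=0, I_hi=50, C_lo=0.00, C_hi=148.99.
(50−0)/(148.99−0.00) × (39.84−0.00) + 0 = 50/148.99 × 39.84 + 0 ≈ 13.37 → 13.
PM2.5: row 100.72–148.96 (AQI 101–150). (150−101)·(133.19−100.72)/(148.96−100.72) + 101 = 49·32.47/48.24 + 101 ≈ 133.98 → 134.
CO: row 31.611–47.153 (AQI 151–200). (200−151)·(40.214−31.611)/(47.153−31.611) + 151 = 49·8.603/15.542 + 151 ≈ 178.12 → 178.
NO₂: 1163.50 ∈ [788.69, 1198.34] ↔ index [151, 200].
151 + (1163.50−788.69)·(200−151)/(1198.34−788.69) = 151 + 374.81·49/409.65 ≈ 195.83, so AQI = 196.
O₃: row 0.145–0.176 (AQI 101–150). (150−101)·(0.169−0.145)/(0.176−0.145) + 101 = 49·0.024/0.031 + 101 ≈ 138.94 → 139.
Sub-indices: PM10→110, SO₂→13, PM2.5→134, CO→178, NO₂→196, O₃→139. Overall AQI = max = 196; dominant pollutant is NO₂.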